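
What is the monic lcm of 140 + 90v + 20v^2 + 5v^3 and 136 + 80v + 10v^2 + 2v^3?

Euclidean algorithm in ℚ[v]:
  5v^3 + 20v^2 + 90v + 140 = (5/2)(2v^3 + 10v^2 + 80v + 136) + (-5v^2 - 110v - 200)
  2v^3 + 10v^2 + 80v + 136 = (-(2/5)v + 34/5)(-5v^2 - 110v - 200) + (748v + 1496)
  -5v^2 - 110v - 200 = (-(5/748)v - 25/187)(748v + 1496) + (0)
Last nonzero remainder: 748v + 1496. Dividing through by 748 gives the monic gcd v + 2.
Then lcm(f, g) = f·g / gcd(f, g); expanding and making the result monic gives the answer.

952 + 696v + 218v^2 + 64v^3 + 7v^4 + v^5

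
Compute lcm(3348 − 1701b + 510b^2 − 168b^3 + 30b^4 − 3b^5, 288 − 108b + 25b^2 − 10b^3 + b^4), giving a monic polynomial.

8928 − 5652b + 1927b^2 − 618b^3 + 136b^4 − 18b^5 + b^6

Repeated division with remainder:
  −3b^5 + 30b^4 − 168b^3 + 510b^2 − 1701b + 3348 = (−3b)(b^4 − 10b^3 + 25b^2 − 108b + 288) + (−93b^3 + 186b^2 − 837b + 3348)
  b^4 − 10b^3 + 25b^2 − 108b + 288 = (−(1/93)b + 8/93)(−93b^3 + 186b^2 − 837b + 3348) + (0)
Last nonzero remainder: −93b^3 + 186b^2 − 837b + 3348. Dividing through by −93 gives the monic gcd b^3 − 2b^2 + 9b − 36.
Then lcm(f, g) = f·g / gcd(f, g); expanding and making the result monic gives the answer.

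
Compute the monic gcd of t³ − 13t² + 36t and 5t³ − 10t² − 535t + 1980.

t² − 13t + 36

Repeated division with remainder:
  t³ − 13t² + 36t = (1/5)(5t³ − 10t² − 535t + 1980) + (−11t² + 143t − 396)
  5t³ − 10t² − 535t + 1980 = (−(5/11)t − 5)(−11t² + 143t − 396) + (0)
Last nonzero remainder: −11t² + 143t − 396. Dividing through by −11 gives the monic gcd t² − 13t + 36.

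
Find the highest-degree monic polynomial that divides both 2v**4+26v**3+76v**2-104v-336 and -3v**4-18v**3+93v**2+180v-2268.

v**2+13v+42

Apply the Euclidean algorithm:
  2v**4+26v**3+76v**2-104v-336 = (-2/3)(-3v**4-18v**3+93v**2+180v-2268) + (14v**3+138v**2+16v-1848)
  -3v**4-18v**3+93v**2+180v-2268 = (-(3/14)v+81/98)(14v**3+138v**2+16v-1848) + (-(864/49)v**2-(11232/49)v-5184/7)
  14v**3+138v**2+16v-1848 = (-(343/432)v+539/216)(-(864/49)v**2-(11232/49)v-5184/7) + (0)
Last nonzero remainder: -(864/49)v**2-(11232/49)v-5184/7. Dividing through by -864/49 gives the monic gcd v**2+13v+42.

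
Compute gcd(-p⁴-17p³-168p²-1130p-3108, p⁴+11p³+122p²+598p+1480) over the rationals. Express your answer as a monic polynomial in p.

p²+4p+74

Repeated division with remainder:
  -p⁴-17p³-168p²-1130p-3108 = (-1)(p⁴+11p³+122p²+598p+1480) + (-6p³-46p²-532p-1628)
  p⁴+11p³+122p²+598p+1480 = (-(1/6)p-5/9)(-6p³-46p²-532p-1628) + ((70/9)p²+(280/9)p+5180/9)
  -6p³-46p²-532p-1628 = (-(27/35)p-99/35)((70/9)p²+(280/9)p+5180/9) + (0)
Last nonzero remainder: (70/9)p²+(280/9)p+5180/9. Dividing through by 70/9 gives the monic gcd p²+4p+74.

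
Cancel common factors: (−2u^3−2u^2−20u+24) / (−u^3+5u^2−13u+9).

Apply the Euclidean algorithm:
  −2u^3−2u^2−20u+24 = (2)(−u^3+5u^2−13u+9) + (−12u^2+6u+6)
  −u^3+5u^2−13u+9 = ((1/12)u−3/8)(−12u^2+6u+6) + (−(45/4)u+45/4)
  −12u^2+6u+6 = ((16/15)u+8/15)(−(45/4)u+45/4) + (0)
Last nonzero remainder: −(45/4)u+45/4. Dividing through by −45/4 gives the monic gcd u−1.
Cancel u−1 from numerator and denominator to get the reduced form.

(2u^2+4u+24)/(u^2−4u+9)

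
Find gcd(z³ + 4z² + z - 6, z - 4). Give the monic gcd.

Apply the Euclidean algorithm:
  z³ + 4z² + z - 6 = (z² + 8z + 33)(z - 4) + (126)
  z - 4 = ((1/126)z - 2/63)(126) + (0)
The last nonzero remainder is the constant 126, so the polynomials are coprime and gcd = 1.

1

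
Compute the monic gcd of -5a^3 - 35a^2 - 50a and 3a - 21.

1

Apply the Euclidean algorithm:
  -5a^3 - 35a^2 - 50a = (-(5/3)a^2 - (70/3)a - 180)(3a - 21) + (-3780)
  3a - 21 = (-(1/1260)a + 1/180)(-3780) + (0)
The last nonzero remainder is the constant -3780, so the polynomials are coprime and gcd = 1.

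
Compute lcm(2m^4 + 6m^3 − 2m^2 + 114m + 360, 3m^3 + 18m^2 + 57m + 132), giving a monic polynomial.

m^6 + 5m^5 + 16m^4 + 88m^3 + 283m^2 + 987m + 1980

Apply the Euclidean algorithm:
  2m^4 + 6m^3 − 2m^2 + 114m + 360 = ((2/3)m − 2)(3m^3 + 18m^2 + 57m + 132) + (−4m^2 + 140m + 624)
  3m^3 + 18m^2 + 57m + 132 = (−(3/4)m − 123/4)(−4m^2 + 140m + 624) + (4830m + 19320)
  −4m^2 + 140m + 624 = (−(2/2415)m + 26/805)(4830m + 19320) + (0)
Last nonzero remainder: 4830m + 19320. Dividing through by 4830 gives the monic gcd m + 4.
Then lcm(f, g) = f·g / gcd(f, g); expanding and making the result monic gives the answer.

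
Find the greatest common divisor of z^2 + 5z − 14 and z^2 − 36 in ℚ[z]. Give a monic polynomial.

1

Euclidean algorithm in ℚ[z]:
  z^2 + 5z − 14 = (z^2 − 36) + (5z + 22)
  z^2 − 36 = ((1/5)z − 22/25)(5z + 22) + (−416/25)
  5z + 22 = (−(125/416)z − 275/208)(−416/25) + (0)
The last nonzero remainder is the constant −416/25, so the polynomials are coprime and gcd = 1.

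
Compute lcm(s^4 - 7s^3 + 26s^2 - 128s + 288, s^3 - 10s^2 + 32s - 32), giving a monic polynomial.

Euclidean algorithm in ℚ[s]:
  s^4 - 7s^3 + 26s^2 - 128s + 288 = (s + 3)(s^3 - 10s^2 + 32s - 32) + (24s^2 - 192s + 384)
  s^3 - 10s^2 + 32s - 32 = ((1/24)s - 1/12)(24s^2 - 192s + 384) + (0)
Last nonzero remainder: 24s^2 - 192s + 384. Dividing through by 24 gives the monic gcd s^2 - 8s + 16.
Then lcm(f, g) = f·g / gcd(f, g); expanding and making the result monic gives the answer.

s^5 - 9s^4 + 40s^3 - 180s^2 + 544s - 576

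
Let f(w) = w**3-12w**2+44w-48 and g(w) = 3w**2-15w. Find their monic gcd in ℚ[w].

Euclidean algorithm in ℚ[w]:
  w**3-12w**2+44w-48 = ((1/3)w-7/3)(3w**2-15w) + (9w-48)
  3w**2-15w = ((1/3)w+1/9)(9w-48) + (16/3)
  9w-48 = ((27/16)w-9)(16/3) + (0)
The last nonzero remainder is the constant 16/3, so the polynomials are coprime and gcd = 1.

1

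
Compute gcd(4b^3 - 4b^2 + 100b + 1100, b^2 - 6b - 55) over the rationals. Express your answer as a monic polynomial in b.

Apply the Euclidean algorithm:
  4b^3 - 4b^2 + 100b + 1100 = (4b + 20)(b^2 - 6b - 55) + (440b + 2200)
  b^2 - 6b - 55 = ((1/440)b - 1/40)(440b + 2200) + (0)
Last nonzero remainder: 440b + 2200. Dividing through by 440 gives the monic gcd b + 5.

b + 5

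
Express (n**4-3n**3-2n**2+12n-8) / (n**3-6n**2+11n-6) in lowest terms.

Repeated division with remainder:
  n**4-3n**3-2n**2+12n-8 = (n+3)(n**3-6n**2+11n-6) + (5n**2-15n+10)
  n**3-6n**2+11n-6 = ((1/5)n-3/5)(5n**2-15n+10) + (0)
Last nonzero remainder: 5n**2-15n+10. Dividing through by 5 gives the monic gcd n**2-3n+2.
Cancel n**2-3n+2 from numerator and denominator to get the reduced form.

(n**2-4)/(n-3)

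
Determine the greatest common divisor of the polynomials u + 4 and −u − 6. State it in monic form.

1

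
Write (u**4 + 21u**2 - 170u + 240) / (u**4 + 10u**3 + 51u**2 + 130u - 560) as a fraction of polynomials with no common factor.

(u - 3)/(u + 7)

Euclidean algorithm in ℚ[u]:
  u**4 + 21u**2 - 170u + 240 = (u**4 + 10u**3 + 51u**2 + 130u - 560) + (-10u**3 - 30u**2 - 300u + 800)
  u**4 + 10u**3 + 51u**2 + 130u - 560 = (-(1/10)u - 7/10)(-10u**3 - 30u**2 - 300u + 800) + (0)
Last nonzero remainder: -10u**3 - 30u**2 - 300u + 800. Dividing through by -10 gives the monic gcd u**3 + 3u**2 + 30u - 80.
Cancel u**3 + 3u**2 + 30u - 80 from numerator and denominator to get the reduced form.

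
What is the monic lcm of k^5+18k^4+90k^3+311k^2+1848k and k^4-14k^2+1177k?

Repeated division with remainder:
  k^5+18k^4+90k^3+311k^2+1848k = (k+18)(k^4-14k^2+1177k) + (104k^3-614k^2-19338k)
  k^4-14k^2+1177k = ((1/104)k+307/5408)(104k^3-614k^2-19338k) + ((559181/2704)k^2+(6150991/2704)k)
  104k^3-614k^2-19338k = ((281216/559181)k-4753632/559181)((559181/2704)k^2+(6150991/2704)k) + (0)
Last nonzero remainder: (559181/2704)k^2+(6150991/2704)k. Dividing through by 559181/2704 gives the monic gcd k^2+11k.
Then lcm(f, g) = f·g / gcd(f, g); expanding and making the result monic gives the answer.

k^7+7k^6-k^5+1247k^4+8057k^3+12949k^2+197736k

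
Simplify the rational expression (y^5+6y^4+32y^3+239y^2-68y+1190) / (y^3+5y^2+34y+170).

By polynomial division,
  y^5+6y^4+32y^3+239y^2-68y+1190 = (y^2+y-7)(y^3+5y^2+34y+170) + (70y^2+2380)
  y^3+5y^2+34y+170 = ((1/70)y+1/14)(70y^2+2380) + (0)
Last nonzero remainder: 70y^2+2380. Dividing through by 70 gives the monic gcd y^2+34.
Cancel y^2+34 from numerator and denominator to get the reduced form.

(y^3+6y^2-2y+35)/(y+5)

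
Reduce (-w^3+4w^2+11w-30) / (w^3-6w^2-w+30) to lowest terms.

(-w^2-w+6)/(w^2-w-6)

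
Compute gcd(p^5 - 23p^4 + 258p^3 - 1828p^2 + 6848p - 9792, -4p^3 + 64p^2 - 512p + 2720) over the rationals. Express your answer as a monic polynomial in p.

p^2 - 6p + 68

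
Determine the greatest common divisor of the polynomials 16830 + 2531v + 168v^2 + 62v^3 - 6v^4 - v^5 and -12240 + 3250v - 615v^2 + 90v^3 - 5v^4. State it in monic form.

Repeated division with remainder:
  -v^5 - 6v^4 + 62v^3 + 168v^2 + 2531v + 16830 = ((1/5)v + 24/5)(-5v^4 + 90v^3 - 615v^2 + 3250v - 12240) + (-247v^3 + 2470v^2 - 10621v + 75582)
  -5v^4 + 90v^3 - 615v^2 + 3250v - 12240 = ((5/247)v - 40/247)(-247v^3 + 2470v^2 - 10621v + 75582) + (0)
Last nonzero remainder: -247v^3 + 2470v^2 - 10621v + 75582. Dividing through by -247 gives the monic gcd v^3 - 10v^2 + 43v - 306.

-306 + 43v - 10v^2 + v^3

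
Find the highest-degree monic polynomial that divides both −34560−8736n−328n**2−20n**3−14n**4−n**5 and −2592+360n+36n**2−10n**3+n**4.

Apply the Euclidean algorithm:
  −n**5−14n**4−20n**3−328n**2−8736n−34560 = (−n−24)(n**4−10n**3+36n**2+360n−2592) + (−224n**3+896n**2−2688n−96768)
  n**4−10n**3+36n**2+360n−2592 = (−(1/224)n+3/112)(−224n**3+896n**2−2688n−96768) + (0)
Last nonzero remainder: −224n**3+896n**2−2688n−96768. Dividing through by −224 gives the monic gcd n**3−4n**2+12n+432.

432+12n−4n**2+n**3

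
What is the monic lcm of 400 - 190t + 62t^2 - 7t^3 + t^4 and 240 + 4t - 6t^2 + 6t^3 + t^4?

By polynomial division,
  t^4 - 7t^3 + 62t^2 - 190t + 400 = (t^4 + 6t^3 - 6t^2 + 4t + 240) + (-13t^3 + 68t^2 - 194t + 160)
  t^4 + 6t^3 - 6t^2 + 4t + 240 = (-(1/13)t - 146/169)(-13t^3 + 68t^2 - 194t + 160) + ((6392/169)t^2 - (25568/169)t + 63920/169)
  -13t^3 + 68t^2 - 194t + 160 = (-(2197/6392)t + 338/799)((6392/169)t^2 - (25568/169)t + 63920/169) + (0)
Last nonzero remainder: (6392/169)t^2 - (25568/169)t + 63920/169. Dividing through by 6392/169 gives the monic gcd t^2 - 4t + 10.
Then lcm(f, g) = f·g / gcd(f, g); expanding and making the result monic gives the answer.

9600 - 560t - 12t^2 + 262t^3 + 16t^4 + 3t^5 + t^6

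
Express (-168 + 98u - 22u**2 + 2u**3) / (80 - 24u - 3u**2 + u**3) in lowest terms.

(42 - 14u + 2u**2)/(-20 + u + u**2)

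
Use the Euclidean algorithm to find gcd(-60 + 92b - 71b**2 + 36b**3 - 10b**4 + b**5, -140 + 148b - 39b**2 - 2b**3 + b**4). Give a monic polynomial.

Euclidean algorithm in ℚ[b]:
  b**5 - 10b**4 + 36b**3 - 71b**2 + 92b - 60 = (b - 8)(b**4 - 2b**3 - 39b**2 + 148b - 140) + (59b**3 - 531b**2 + 1416b - 1180)
  b**4 - 2b**3 - 39b**2 + 148b - 140 = ((1/59)b + 7/59)(59b**3 - 531b**2 + 1416b - 1180) + (0)
Last nonzero remainder: 59b**3 - 531b**2 + 1416b - 1180. Dividing through by 59 gives the monic gcd b**3 - 9b**2 + 24b - 20.

-20 + 24b - 9b**2 + b**3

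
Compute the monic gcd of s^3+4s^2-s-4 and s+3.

1

Apply the Euclidean algorithm:
  s^3+4s^2-s-4 = (s^2+s-4)(s+3) + (8)
  s+3 = ((1/8)s+3/8)(8) + (0)
The last nonzero remainder is the constant 8, so the polynomials are coprime and gcd = 1.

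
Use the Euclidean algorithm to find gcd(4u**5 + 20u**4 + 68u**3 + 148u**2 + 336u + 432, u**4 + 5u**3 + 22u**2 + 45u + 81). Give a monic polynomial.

u**2 + 4u + 9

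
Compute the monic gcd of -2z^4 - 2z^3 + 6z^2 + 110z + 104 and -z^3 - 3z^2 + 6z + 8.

z + 1

By polynomial division,
  -2z^4 - 2z^3 + 6z^2 + 110z + 104 = (2z - 4)(-z^3 - 3z^2 + 6z + 8) + (-18z^2 + 118z + 136)
  -z^3 - 3z^2 + 6z + 8 = ((1/18)z + 43/81)(-18z^2 + 118z + 136) + (-(5200/81)z - 5200/81)
  -18z^2 + 118z + 136 = ((729/2600)z - 1377/650)(-(5200/81)z - 5200/81) + (0)
Last nonzero remainder: -(5200/81)z - 5200/81. Dividing through by -5200/81 gives the monic gcd z + 1.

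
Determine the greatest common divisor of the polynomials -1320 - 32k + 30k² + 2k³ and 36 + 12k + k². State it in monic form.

1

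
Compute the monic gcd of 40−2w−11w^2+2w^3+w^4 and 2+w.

Euclidean algorithm in ℚ[w]:
  w^4+2w^3−11w^2−2w+40 = (w^3−11w+20)(w+2) + (0)
The last nonzero remainder w+2 is already monic.

2+w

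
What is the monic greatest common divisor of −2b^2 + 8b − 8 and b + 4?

Euclidean algorithm in ℚ[b]:
  −2b^2 + 8b − 8 = (−2b + 16)(b + 4) + (−72)
  b + 4 = (−(1/72)b − 1/18)(−72) + (0)
The last nonzero remainder is the constant −72, so the polynomials are coprime and gcd = 1.

1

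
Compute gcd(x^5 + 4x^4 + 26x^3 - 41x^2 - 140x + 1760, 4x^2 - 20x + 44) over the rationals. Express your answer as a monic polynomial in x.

Repeated division with remainder:
  x^5 + 4x^4 + 26x^3 - 41x^2 - 140x + 1760 = ((1/4)x^3 + (9/4)x^2 + 15x + 40)(4x^2 - 20x + 44) + (0)
Last nonzero remainder: 4x^2 - 20x + 44. Dividing through by 4 gives the monic gcd x^2 - 5x + 11.

x^2 - 5x + 11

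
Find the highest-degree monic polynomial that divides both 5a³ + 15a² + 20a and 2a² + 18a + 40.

1

Apply the Euclidean algorithm:
  5a³ + 15a² + 20a = ((5/2)a - 15)(2a² + 18a + 40) + (190a + 600)
  2a² + 18a + 40 = ((1/95)a + 111/1805)(190a + 600) + (1120/361)
  190a + 600 = ((6859/112)a + 5415/28)(1120/361) + (0)
The last nonzero remainder is the constant 1120/361, so the polynomials are coprime and gcd = 1.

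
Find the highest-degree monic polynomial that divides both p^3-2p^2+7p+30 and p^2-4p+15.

p^2-4p+15

Euclidean algorithm in ℚ[p]:
  p^3-2p^2+7p+30 = (p+2)(p^2-4p+15) + (0)
The last nonzero remainder p^2-4p+15 is already monic.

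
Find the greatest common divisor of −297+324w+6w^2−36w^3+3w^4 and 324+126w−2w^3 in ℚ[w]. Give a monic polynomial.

Apply the Euclidean algorithm:
  3w^4−36w^3+6w^2+324w−297 = (−(3/2)w+18)(−2w^3+126w+324) + (195w^2−1458w−6129)
  −2w^3+126w+324 = (−(2/195)w−324/4225)(195w^2−1458w−6129) + (−(205632/4225)w−616896/4225)
  195w^2−1458w−6129 = (−(274625/68544)w+959075/22848)(−(205632/4225)w−616896/4225) + (0)
Last nonzero remainder: −(205632/4225)w−616896/4225. Dividing through by −205632/4225 gives the monic gcd w+3.

3+w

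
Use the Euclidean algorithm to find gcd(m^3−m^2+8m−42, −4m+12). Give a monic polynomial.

m−3

Repeated division with remainder:
  m^3−m^2+8m−42 = (−(1/4)m^2−(1/2)m−7/2)(−4m+12) + (0)
Last nonzero remainder: −4m+12. Dividing through by −4 gives the monic gcd m−3.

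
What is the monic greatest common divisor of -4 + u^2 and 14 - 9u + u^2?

-2 + u

Euclidean algorithm in ℚ[u]:
  u^2 - 4 = (u^2 - 9u + 14) + (9u - 18)
  u^2 - 9u + 14 = ((1/9)u - 7/9)(9u - 18) + (0)
Last nonzero remainder: 9u - 18. Dividing through by 9 gives the monic gcd u - 2.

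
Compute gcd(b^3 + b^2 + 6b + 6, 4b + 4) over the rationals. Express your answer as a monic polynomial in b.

Apply the Euclidean algorithm:
  b^3 + b^2 + 6b + 6 = ((1/4)b^2 + 3/2)(4b + 4) + (0)
Last nonzero remainder: 4b + 4. Dividing through by 4 gives the monic gcd b + 1.

b + 1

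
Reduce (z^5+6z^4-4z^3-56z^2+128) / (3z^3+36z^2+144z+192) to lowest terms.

(z^3-2z^2-4z+8)/(3z+12)

Euclidean algorithm in ℚ[z]:
  z^5+6z^4-4z^3-56z^2+128 = ((1/3)z^2-2z+20/3)(3z^3+36z^2+144z+192) + (-72z^2-576z-1152)
  3z^3+36z^2+144z+192 = (-(1/24)z-1/6)(-72z^2-576z-1152) + (0)
Last nonzero remainder: -72z^2-576z-1152. Dividing through by -72 gives the monic gcd z^2+8z+16.
Cancel z^2+8z+16 from numerator and denominator to get the reduced form.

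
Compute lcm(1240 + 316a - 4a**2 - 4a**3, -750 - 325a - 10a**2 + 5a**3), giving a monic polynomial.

Repeated division with remainder:
  -4a**3 - 4a**2 + 316a + 1240 = (-4/5)(5a**3 - 10a**2 - 325a - 750) + (-12a**2 + 56a + 640)
  5a**3 - 10a**2 - 325a - 750 = (-(5/12)a - 10/9)(-12a**2 + 56a + 640) + ((35/9)a - 350/9)
  -12a**2 + 56a + 640 = (-(108/35)a - 576/35)((35/9)a - 350/9) + (0)
Last nonzero remainder: (35/9)a - 350/9. Dividing through by 35/9 gives the monic gcd a - 10.
Then lcm(f, g) = f·g / gcd(f, g); expanding and making the result monic gives the answer.

-4650 - 3665a - 927a**2 - 56a**3 + 9a**4 + a**5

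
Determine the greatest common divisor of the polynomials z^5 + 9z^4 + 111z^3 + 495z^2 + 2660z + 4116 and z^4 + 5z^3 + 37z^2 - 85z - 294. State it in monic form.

Repeated division with remainder:
  z^5 + 9z^4 + 111z^3 + 495z^2 + 2660z + 4116 = (z + 4)(z^4 + 5z^3 + 37z^2 - 85z - 294) + (54z^3 + 432z^2 + 3294z + 5292)
  z^4 + 5z^3 + 37z^2 - 85z - 294 = ((1/54)z - 1/18)(54z^3 + 432z^2 + 3294z + 5292) + (0)
Last nonzero remainder: 54z^3 + 432z^2 + 3294z + 5292. Dividing through by 54 gives the monic gcd z^3 + 8z^2 + 61z + 98.

z^3 + 8z^2 + 61z + 98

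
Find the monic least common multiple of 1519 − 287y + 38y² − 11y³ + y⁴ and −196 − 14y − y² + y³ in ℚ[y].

42532 + 1078y + 861y² − 367y³ − 5y⁵ + y⁶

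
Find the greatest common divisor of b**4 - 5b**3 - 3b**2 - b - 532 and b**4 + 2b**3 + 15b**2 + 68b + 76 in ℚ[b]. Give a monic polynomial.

Repeated division with remainder:
  b**4 - 5b**3 - 3b**2 - b - 532 = (b**4 + 2b**3 + 15b**2 + 68b + 76) + (-7b**3 - 18b**2 - 69b - 608)
  b**4 + 2b**3 + 15b**2 + 68b + 76 = (-(1/7)b + 4/49)(-7b**3 - 18b**2 - 69b - 608) + ((324/49)b**2 - (648/49)b + 6156/49)
  -7b**3 - 18b**2 - 69b - 608 = (-(343/324)b - 392/81)((324/49)b**2 - (648/49)b + 6156/49) + (0)
Last nonzero remainder: (324/49)b**2 - (648/49)b + 6156/49. Dividing through by 324/49 gives the monic gcd b**2 - 2b + 19.

b**2 - 2b + 19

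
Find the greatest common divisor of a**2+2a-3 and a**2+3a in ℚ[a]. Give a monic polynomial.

a+3

Apply the Euclidean algorithm:
  a**2+2a-3 = (a**2+3a) + (-a-3)
  a**2+3a = (-a)(-a-3) + (0)
Last nonzero remainder: -a-3. Dividing through by -1 gives the monic gcd a+3.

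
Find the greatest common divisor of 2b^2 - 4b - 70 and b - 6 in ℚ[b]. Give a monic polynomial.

By polynomial division,
  2b^2 - 4b - 70 = (2b + 8)(b - 6) + (-22)
  b - 6 = (-(1/22)b + 3/11)(-22) + (0)
The last nonzero remainder is the constant -22, so the polynomials are coprime and gcd = 1.

1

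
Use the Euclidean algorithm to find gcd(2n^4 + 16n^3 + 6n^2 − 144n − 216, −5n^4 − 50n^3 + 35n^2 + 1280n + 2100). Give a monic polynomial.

Euclidean algorithm in ℚ[n]:
  2n^4 + 16n^3 + 6n^2 − 144n − 216 = (−2/5)(−5n^4 − 50n^3 + 35n^2 + 1280n + 2100) + (−4n^3 + 20n^2 + 368n + 624)
  −5n^4 − 50n^3 + 35n^2 + 1280n + 2100 = ((5/4)n + 75/4)(−4n^3 + 20n^2 + 368n + 624) + (−800n^2 − 6400n − 9600)
  −4n^3 + 20n^2 + 368n + 624 = ((1/200)n − 13/200)(−800n^2 − 6400n − 9600) + (0)
Last nonzero remainder: −800n^2 − 6400n − 9600. Dividing through by −800 gives the monic gcd n^2 + 8n + 12.

n^2 + 8n + 12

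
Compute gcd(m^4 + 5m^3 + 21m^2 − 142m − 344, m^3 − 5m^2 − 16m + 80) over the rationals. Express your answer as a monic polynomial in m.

Euclidean algorithm in ℚ[m]:
  m^4 + 5m^3 + 21m^2 − 142m − 344 = (m + 10)(m^3 − 5m^2 − 16m + 80) + (87m^2 − 62m − 1144)
  m^3 − 5m^2 − 16m + 80 = ((1/87)m − 373/7569)(87m^2 − 62m − 1144) + (−(44702/7569)m + 178808/7569)
  87m^2 − 62m − 1144 = (−(658503/44702)m − 1082367/22351)(−(44702/7569)m + 178808/7569) + (0)
Last nonzero remainder: −(44702/7569)m + 178808/7569. Dividing through by −44702/7569 gives the monic gcd m − 4.

m − 4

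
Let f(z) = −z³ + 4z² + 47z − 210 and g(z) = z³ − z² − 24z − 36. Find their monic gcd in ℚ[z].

Apply the Euclidean algorithm:
  −z³ + 4z² + 47z − 210 = (−1)(z³ − z² − 24z − 36) + (3z² + 23z − 246)
  z³ − z² − 24z − 36 = ((1/3)z − 26/9)(3z² + 23z − 246) + ((1120/9)z − 2240/3)
  3z² + 23z − 246 = ((27/1120)z + 369/1120)((1120/9)z − 2240/3) + (0)
Last nonzero remainder: (1120/9)z − 2240/3. Dividing through by 1120/9 gives the monic gcd z − 6.

z − 6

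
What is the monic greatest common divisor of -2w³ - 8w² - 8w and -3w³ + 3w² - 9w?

w

By polynomial division,
  -2w³ - 8w² - 8w = (2/3)(-3w³ + 3w² - 9w) + (-10w² - 2w)
  -3w³ + 3w² - 9w = ((3/10)w - 9/25)(-10w² - 2w) + (-(243/25)w)
  -10w² - 2w = ((250/243)w + 50/243)(-(243/25)w) + (0)
Last nonzero remainder: -(243/25)w. Dividing through by -243/25 gives the monic gcd w.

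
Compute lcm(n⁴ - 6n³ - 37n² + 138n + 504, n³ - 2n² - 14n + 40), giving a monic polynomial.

Apply the Euclidean algorithm:
  n⁴ - 6n³ - 37n² + 138n + 504 = (n - 4)(n³ - 2n² - 14n + 40) + (-31n² + 42n + 664)
  n³ - 2n² - 14n + 40 = (-(1/31)n + 20/961)(-31n² + 42n + 664) + ((6290/961)n + 25160/961)
  -31n² + 42n + 664 = (-(29791/6290)n + 79763/3145)((6290/961)n + 25160/961) + (0)
Last nonzero remainder: (6290/961)n + 25160/961. Dividing through by 6290/961 gives the monic gcd n + 4.
Then lcm(f, g) = f·g / gcd(f, g); expanding and making the result monic gives the answer.

n⁶ - 12n⁵ + 9n⁴ + 300n³ - 694n² - 1644n + 5040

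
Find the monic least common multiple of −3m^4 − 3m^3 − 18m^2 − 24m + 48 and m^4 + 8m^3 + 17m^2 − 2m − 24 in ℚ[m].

Repeated division with remainder:
  −3m^4 − 3m^3 − 18m^2 − 24m + 48 = (−3)(m^4 + 8m^3 + 17m^2 − 2m − 24) + (21m^3 + 33m^2 − 30m − 24)
  m^4 + 8m^3 + 17m^2 − 2m − 24 = ((1/21)m + 15/49)(21m^3 + 33m^2 − 30m − 24) + ((408/49)m^2 + (408/49)m − 816/49)
  21m^3 + 33m^2 − 30m − 24 = ((343/136)m + 49/34)((408/49)m^2 + (408/49)m − 816/49) + (0)
Last nonzero remainder: (408/49)m^2 + (408/49)m − 816/49. Dividing through by 408/49 gives the monic gcd m^2 + m − 2.
Then lcm(f, g) = f·g / gcd(f, g); expanding and making the result monic gives the answer.

m^6 + 8m^5 + 25m^4 + 62m^3 + 112m^2 − 16m − 192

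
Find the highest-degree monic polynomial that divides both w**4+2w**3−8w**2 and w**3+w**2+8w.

w

Euclidean algorithm in ℚ[w]:
  w**4+2w**3−8w**2 = (w+1)(w**3+w**2+8w) + (−17w**2−8w)
  w**3+w**2+8w = (−(1/17)w−9/289)(−17w**2−8w) + ((2240/289)w)
  −17w**2−8w = (−(4913/2240)w−289/280)((2240/289)w) + (0)
Last nonzero remainder: (2240/289)w. Dividing through by 2240/289 gives the monic gcd w.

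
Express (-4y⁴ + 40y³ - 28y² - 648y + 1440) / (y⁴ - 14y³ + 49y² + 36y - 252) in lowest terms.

Euclidean algorithm in ℚ[y]:
  -4y⁴ + 40y³ - 28y² - 648y + 1440 = (-4)(y⁴ - 14y³ + 49y² + 36y - 252) + (-16y³ + 168y² - 504y + 432)
  y⁴ - 14y³ + 49y² + 36y - 252 = (-(1/16)y + 7/32)(-16y³ + 168y² - 504y + 432) + (-(77/4)y² + (693/4)y - 693/2)
  -16y³ + 168y² - 504y + 432 = ((64/77)y - 96/77)(-(77/4)y² + (693/4)y - 693/2) + (0)
Last nonzero remainder: -(77/4)y² + (693/4)y - 693/2. Dividing through by -77/4 gives the monic gcd y² - 9y + 18.
Cancel y² - 9y + 18 from numerator and denominator to get the reduced form.

(-4y² + 4y + 80)/(y² - 5y - 14)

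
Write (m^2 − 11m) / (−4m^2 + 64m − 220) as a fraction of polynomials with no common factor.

Repeated division with remainder:
  m^2 − 11m = (−1/4)(−4m^2 + 64m − 220) + (5m − 55)
  −4m^2 + 64m − 220 = (−(4/5)m + 4)(5m − 55) + (0)
Last nonzero remainder: 5m − 55. Dividing through by 5 gives the monic gcd m − 11.
Cancel m − 11 from numerator and denominator to get the reduced form.

(−m)/(4m − 20)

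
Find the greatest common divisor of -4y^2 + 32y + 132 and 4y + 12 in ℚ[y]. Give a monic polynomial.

Apply the Euclidean algorithm:
  -4y^2 + 32y + 132 = (-y + 11)(4y + 12) + (0)
Last nonzero remainder: 4y + 12. Dividing through by 4 gives the monic gcd y + 3.

y + 3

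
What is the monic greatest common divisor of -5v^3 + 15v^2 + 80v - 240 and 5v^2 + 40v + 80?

v + 4

Apply the Euclidean algorithm:
  -5v^3 + 15v^2 + 80v - 240 = (-v + 11)(5v^2 + 40v + 80) + (-280v - 1120)
  5v^2 + 40v + 80 = (-(1/56)v - 1/14)(-280v - 1120) + (0)
Last nonzero remainder: -280v - 1120. Dividing through by -280 gives the monic gcd v + 4.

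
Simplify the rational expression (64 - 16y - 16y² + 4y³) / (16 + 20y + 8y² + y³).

Euclidean algorithm in ℚ[y]:
  4y³ - 16y² - 16y + 64 = (4)(y³ + 8y² + 20y + 16) + (-48y² - 96y)
  y³ + 8y² + 20y + 16 = (-(1/48)y - 1/8)(-48y² - 96y) + (8y + 16)
  -48y² - 96y = (-6y)(8y + 16) + (0)
Last nonzero remainder: 8y + 16. Dividing through by 8 gives the monic gcd y + 2.
Cancel y + 2 from numerator and denominator to get the reduced form.

(32 - 24y + 4y²)/(8 + 6y + y²)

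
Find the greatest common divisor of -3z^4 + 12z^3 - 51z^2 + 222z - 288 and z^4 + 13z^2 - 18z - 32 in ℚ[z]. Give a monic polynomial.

z^3 - z^2 + 14z - 32

Repeated division with remainder:
  -3z^4 + 12z^3 - 51z^2 + 222z - 288 = (-3)(z^4 + 13z^2 - 18z - 32) + (12z^3 - 12z^2 + 168z - 384)
  z^4 + 13z^2 - 18z - 32 = ((1/12)z + 1/12)(12z^3 - 12z^2 + 168z - 384) + (0)
Last nonzero remainder: 12z^3 - 12z^2 + 168z - 384. Dividing through by 12 gives the monic gcd z^3 - z^2 + 14z - 32.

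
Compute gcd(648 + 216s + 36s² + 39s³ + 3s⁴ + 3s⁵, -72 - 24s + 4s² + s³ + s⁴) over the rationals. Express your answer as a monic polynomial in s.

Repeated division with remainder:
  3s⁵ + 3s⁴ + 39s³ + 36s² + 216s + 648 = (3s)(s⁴ + s³ + 4s² - 24s - 72) + (27s³ + 108s² + 432s + 648)
  s⁴ + s³ + 4s² - 24s - 72 = ((1/27)s - 1/9)(27s³ + 108s² + 432s + 648) + (0)
Last nonzero remainder: 27s³ + 108s² + 432s + 648. Dividing through by 27 gives the monic gcd s³ + 4s² + 16s + 24.

24 + 16s + 4s² + s³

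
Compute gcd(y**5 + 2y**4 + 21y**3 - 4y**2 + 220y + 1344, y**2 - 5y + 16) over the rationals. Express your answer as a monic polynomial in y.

y**2 - 5y + 16

Euclidean algorithm in ℚ[y]:
  y**5 + 2y**4 + 21y**3 - 4y**2 + 220y + 1344 = (y**3 + 7y**2 + 40y + 84)(y**2 - 5y + 16) + (0)
The last nonzero remainder y**2 - 5y + 16 is already monic.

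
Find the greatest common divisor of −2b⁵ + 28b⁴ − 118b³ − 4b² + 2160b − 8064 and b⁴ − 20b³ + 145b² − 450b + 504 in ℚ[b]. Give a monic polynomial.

b² − 13b + 42

Apply the Euclidean algorithm:
  −2b⁵ + 28b⁴ − 118b³ − 4b² + 2160b − 8064 = (−2b − 12)(b⁴ − 20b³ + 145b² − 450b + 504) + (−68b³ + 836b² − 2232b − 2016)
  b⁴ − 20b³ + 145b² − 450b + 504 = (−(1/68)b + 131/1156)(−68b³ + 836b² − 2232b − 2016) + ((5040/289)b² − (65520/289)b + 211680/289)
  −68b³ + 836b² − 2232b − 2016 = (−(4913/1260)b − 289/105)((5040/289)b² − (65520/289)b + 211680/289) + (0)
Last nonzero remainder: (5040/289)b² − (65520/289)b + 211680/289. Dividing through by 5040/289 gives the monic gcd b² − 13b + 42.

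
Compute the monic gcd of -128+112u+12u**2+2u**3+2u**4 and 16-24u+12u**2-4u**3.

By polynomial division,
  2u**4+2u**3+12u**2+112u-128 = (-(1/2)u-2)(-4u**3+12u**2-24u+16) + (24u**2+72u-96)
  -4u**3+12u**2-24u+16 = (-(1/6)u+1)(24u**2+72u-96) + (-112u+112)
  24u**2+72u-96 = (-(3/14)u-6/7)(-112u+112) + (0)
Last nonzero remainder: -112u+112. Dividing through by -112 gives the monic gcd u-1.

-1+u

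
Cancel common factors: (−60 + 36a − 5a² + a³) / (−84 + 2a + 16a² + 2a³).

Apply the Euclidean algorithm:
  a³ − 5a² + 36a − 60 = (1/2)(2a³ + 16a² + 2a − 84) + (−13a² + 35a − 18)
  2a³ + 16a² + 2a − 84 = (−(2/13)a − 278/169)(−13a² + 35a − 18) + ((9600/169)a − 19200/169)
  −13a² + 35a − 18 = (−(2197/9600)a + 507/3200)((9600/169)a − 19200/169) + (0)
Last nonzero remainder: (9600/169)a − 19200/169. Dividing through by 9600/169 gives the monic gcd a − 2.
Cancel a − 2 from numerator and denominator to get the reduced form.

(30 − 3a + a²)/(42 + 20a + 2a²)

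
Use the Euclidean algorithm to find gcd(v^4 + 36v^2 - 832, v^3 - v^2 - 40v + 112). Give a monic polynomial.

Apply the Euclidean algorithm:
  v^4 + 36v^2 - 832 = (v + 1)(v^3 - v^2 - 40v + 112) + (77v^2 - 72v - 944)
  v^3 - v^2 - 40v + 112 = ((1/77)v - 5/5929)(77v^2 - 72v - 944) + (-(164832/5929)v + 659328/5929)
  77v^2 - 72v - 944 = (-(456533/164832)v - 349811/41208)(-(164832/5929)v + 659328/5929) + (0)
Last nonzero remainder: -(164832/5929)v + 659328/5929. Dividing through by -164832/5929 gives the monic gcd v - 4.

v - 4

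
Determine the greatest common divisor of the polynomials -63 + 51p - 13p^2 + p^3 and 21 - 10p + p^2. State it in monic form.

Apply the Euclidean algorithm:
  p^3 - 13p^2 + 51p - 63 = (p - 3)(p^2 - 10p + 21) + (0)
The last nonzero remainder p^2 - 10p + 21 is already monic.

21 - 10p + p^2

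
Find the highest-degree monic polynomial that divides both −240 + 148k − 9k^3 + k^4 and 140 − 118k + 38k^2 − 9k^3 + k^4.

Repeated division with remainder:
  k^4 − 9k^3 + 148k − 240 = (k^4 − 9k^3 + 38k^2 − 118k + 140) + (−38k^2 + 266k − 380)
  k^4 − 9k^3 + 38k^2 − 118k + 140 = (−(1/38)k^2 + (1/19)k − 7/19)(−38k^2 + 266k − 380) + (0)
Last nonzero remainder: −38k^2 + 266k − 380. Dividing through by −38 gives the monic gcd k^2 − 7k + 10.

10 − 7k + k^2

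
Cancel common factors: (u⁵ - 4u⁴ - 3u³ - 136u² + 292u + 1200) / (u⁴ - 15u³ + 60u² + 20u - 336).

Repeated division with remainder:
  u⁵ - 4u⁴ - 3u³ - 136u² + 292u + 1200 = (u + 11)(u⁴ - 15u³ + 60u² + 20u - 336) + (102u³ - 816u² + 408u + 4896)
  u⁴ - 15u³ + 60u² + 20u - 336 = ((1/102)u - 7/102)(102u³ - 816u² + 408u + 4896) + (0)
Last nonzero remainder: 102u³ - 816u² + 408u + 4896. Dividing through by 102 gives the monic gcd u³ - 8u² + 4u + 48.
Cancel u³ - 8u² + 4u + 48 from numerator and denominator to get the reduced form.

(u² + 4u + 25)/(u - 7)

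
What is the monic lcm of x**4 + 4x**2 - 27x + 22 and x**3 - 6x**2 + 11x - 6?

Apply the Euclidean algorithm:
  x**4 + 4x**2 - 27x + 22 = (x + 6)(x**3 - 6x**2 + 11x - 6) + (29x**2 - 87x + 58)
  x**3 - 6x**2 + 11x - 6 = ((1/29)x - 3/29)(29x**2 - 87x + 58) + (0)
Last nonzero remainder: 29x**2 - 87x + 58. Dividing through by 29 gives the monic gcd x**2 - 3x + 2.
Then lcm(f, g) = f·g / gcd(f, g); expanding and making the result monic gives the answer.

x**5 - 3x**4 + 4x**3 - 39x**2 + 103x - 66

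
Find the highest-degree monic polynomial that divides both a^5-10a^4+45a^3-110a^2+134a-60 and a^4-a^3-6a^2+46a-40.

a^3-5a^2+14a-10

Apply the Euclidean algorithm:
  a^5-10a^4+45a^3-110a^2+134a-60 = (a-9)(a^4-a^3-6a^2+46a-40) + (42a^3-210a^2+588a-420)
  a^4-a^3-6a^2+46a-40 = ((1/42)a+2/21)(42a^3-210a^2+588a-420) + (0)
Last nonzero remainder: 42a^3-210a^2+588a-420. Dividing through by 42 gives the monic gcd a^3-5a^2+14a-10.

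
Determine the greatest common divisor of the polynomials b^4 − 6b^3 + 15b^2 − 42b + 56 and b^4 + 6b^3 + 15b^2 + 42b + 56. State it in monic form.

b^2 + 7

Apply the Euclidean algorithm:
  b^4 − 6b^3 + 15b^2 − 42b + 56 = (b^4 + 6b^3 + 15b^2 + 42b + 56) + (−12b^3 − 84b)
  b^4 + 6b^3 + 15b^2 + 42b + 56 = (−(1/12)b − 1/2)(−12b^3 − 84b) + (8b^2 + 56)
  −12b^3 − 84b = (−(3/2)b)(8b^2 + 56) + (0)
Last nonzero remainder: 8b^2 + 56. Dividing through by 8 gives the monic gcd b^2 + 7.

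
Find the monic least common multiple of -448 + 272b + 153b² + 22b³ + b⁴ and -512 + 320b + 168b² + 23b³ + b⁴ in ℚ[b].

-3584 + 1728b + 1496b² + 329b³ + 30b⁴ + b⁵

Repeated division with remainder:
  b⁴ + 22b³ + 153b² + 272b - 448 = (b⁴ + 23b³ + 168b² + 320b - 512) + (-b³ - 15b² - 48b + 64)
  b⁴ + 23b³ + 168b² + 320b - 512 = (-b - 8)(-b³ - 15b² - 48b + 64) + (0)
Last nonzero remainder: -b³ - 15b² - 48b + 64. Dividing through by -1 gives the monic gcd b³ + 15b² + 48b - 64.
Then lcm(f, g) = f·g / gcd(f, g); expanding and making the result monic gives the answer.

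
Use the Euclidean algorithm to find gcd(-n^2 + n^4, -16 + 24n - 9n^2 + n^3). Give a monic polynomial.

By polynomial division,
  n^4 - n^2 = (n + 9)(n^3 - 9n^2 + 24n - 16) + (56n^2 - 200n + 144)
  n^3 - 9n^2 + 24n - 16 = ((1/56)n - 19/196)(56n^2 - 200n + 144) + ((100/49)n - 100/49)
  56n^2 - 200n + 144 = ((686/25)n - 1764/25)((100/49)n - 100/49) + (0)
Last nonzero remainder: (100/49)n - 100/49. Dividing through by 100/49 gives the monic gcd n - 1.

-1 + n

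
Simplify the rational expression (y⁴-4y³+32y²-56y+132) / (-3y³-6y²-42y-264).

(-y²+2y-6)/(3y+12)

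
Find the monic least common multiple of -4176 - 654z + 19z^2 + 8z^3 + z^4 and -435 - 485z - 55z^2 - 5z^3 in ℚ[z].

-4176 - 4830z - 635z^2 + 27z^3 + 9z^4 + z^5

Euclidean algorithm in ℚ[z]:
  z^4 + 8z^3 + 19z^2 - 654z - 4176 = (-(1/5)z + 3/5)(-5z^3 - 55z^2 - 485z - 435) + (-45z^2 - 450z - 3915)
  -5z^3 - 55z^2 - 485z - 435 = ((1/9)z + 1/9)(-45z^2 - 450z - 3915) + (0)
Last nonzero remainder: -45z^2 - 450z - 3915. Dividing through by -45 gives the monic gcd z^2 + 10z + 87.
Then lcm(f, g) = f·g / gcd(f, g); expanding and making the result monic gives the answer.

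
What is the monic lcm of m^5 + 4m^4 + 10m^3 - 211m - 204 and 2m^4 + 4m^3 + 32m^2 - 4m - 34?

m^6 + 3m^5 + 6m^4 - 10m^3 - 211m^2 + 7m + 204

Repeated division with remainder:
  m^5 + 4m^4 + 10m^3 - 211m - 204 = ((1/2)m + 1)(2m^4 + 4m^3 + 32m^2 - 4m - 34) + (-10m^3 - 30m^2 - 190m - 170)
  2m^4 + 4m^3 + 32m^2 - 4m - 34 = (-(1/5)m + 1/5)(-10m^3 - 30m^2 - 190m - 170) + (0)
Last nonzero remainder: -10m^3 - 30m^2 - 190m - 170. Dividing through by -10 gives the monic gcd m^3 + 3m^2 + 19m + 17.
Then lcm(f, g) = f·g / gcd(f, g); expanding and making the result monic gives the answer.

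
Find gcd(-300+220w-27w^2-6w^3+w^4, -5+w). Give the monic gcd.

By polynomial division,
  w^4-6w^3-27w^2+220w-300 = (w^3-w^2-32w+60)(w-5) + (0)
The last nonzero remainder w-5 is already monic.

-5+w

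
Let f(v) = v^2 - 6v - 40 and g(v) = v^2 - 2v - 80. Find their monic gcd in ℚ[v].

By polynomial division,
  v^2 - 6v - 40 = (v^2 - 2v - 80) + (-4v + 40)
  v^2 - 2v - 80 = (-(1/4)v - 2)(-4v + 40) + (0)
Last nonzero remainder: -4v + 40. Dividing through by -4 gives the monic gcd v - 10.

v - 10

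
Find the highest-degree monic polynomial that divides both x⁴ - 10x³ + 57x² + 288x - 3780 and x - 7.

Repeated division with remainder:
  x⁴ - 10x³ + 57x² + 288x - 3780 = (x³ - 3x² + 36x + 540)(x - 7) + (0)
The last nonzero remainder x - 7 is already monic.

x - 7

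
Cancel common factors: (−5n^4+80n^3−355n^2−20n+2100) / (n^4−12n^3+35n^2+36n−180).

(−5n+35)/(n−3)

Euclidean algorithm in ℚ[n]:
  −5n^4+80n^3−355n^2−20n+2100 = (−5)(n^4−12n^3+35n^2+36n−180) + (20n^3−180n^2+160n+1200)
  n^4−12n^3+35n^2+36n−180 = ((1/20)n−3/20)(20n^3−180n^2+160n+1200) + (0)
Last nonzero remainder: 20n^3−180n^2+160n+1200. Dividing through by 20 gives the monic gcd n^3−9n^2+8n+60.
Cancel n^3−9n^2+8n+60 from numerator and denominator to get the reduced form.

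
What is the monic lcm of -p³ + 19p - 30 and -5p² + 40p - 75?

By polynomial division,
  -p³ + 19p - 30 = ((1/5)p + 8/5)(-5p² + 40p - 75) + (-30p + 90)
  -5p² + 40p - 75 = ((1/6)p - 5/6)(-30p + 90) + (0)
Last nonzero remainder: -30p + 90. Dividing through by -30 gives the monic gcd p - 3.
Then lcm(f, g) = f·g / gcd(f, g); expanding and making the result monic gives the answer.

p⁴ - 5p³ - 19p² + 125p - 150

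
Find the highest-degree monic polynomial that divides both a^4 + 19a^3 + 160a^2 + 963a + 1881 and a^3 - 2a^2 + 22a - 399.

a^2 + 5a + 57

Euclidean algorithm in ℚ[a]:
  a^4 + 19a^3 + 160a^2 + 963a + 1881 = (a + 21)(a^3 - 2a^2 + 22a - 399) + (180a^2 + 900a + 10260)
  a^3 - 2a^2 + 22a - 399 = ((1/180)a - 7/180)(180a^2 + 900a + 10260) + (0)
Last nonzero remainder: 180a^2 + 900a + 10260. Dividing through by 180 gives the monic gcd a^2 + 5a + 57.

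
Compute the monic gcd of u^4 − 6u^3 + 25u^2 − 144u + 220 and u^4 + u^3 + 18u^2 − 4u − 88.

u^3 − u^2 + 20u − 44

Apply the Euclidean algorithm:
  u^4 − 6u^3 + 25u^2 − 144u + 220 = (u^4 + u^3 + 18u^2 − 4u − 88) + (−7u^3 + 7u^2 − 140u + 308)
  u^4 + u^3 + 18u^2 − 4u − 88 = (−(1/7)u − 2/7)(−7u^3 + 7u^2 − 140u + 308) + (0)
Last nonzero remainder: −7u^3 + 7u^2 − 140u + 308. Dividing through by −7 gives the monic gcd u^3 − u^2 + 20u − 44.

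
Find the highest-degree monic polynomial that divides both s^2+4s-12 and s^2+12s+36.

s+6

Apply the Euclidean algorithm:
  s^2+4s-12 = (s^2+12s+36) + (-8s-48)
  s^2+12s+36 = (-(1/8)s-3/4)(-8s-48) + (0)
Last nonzero remainder: -8s-48. Dividing through by -8 gives the monic gcd s+6.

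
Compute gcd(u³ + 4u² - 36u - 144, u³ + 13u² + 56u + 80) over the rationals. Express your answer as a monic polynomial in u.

u + 4

By polynomial division,
  u³ + 4u² - 36u - 144 = (u³ + 13u² + 56u + 80) + (-9u² - 92u - 224)
  u³ + 13u² + 56u + 80 = (-(1/9)u - 25/81)(-9u² - 92u - 224) + ((220/81)u + 880/81)
  -9u² - 92u - 224 = (-(729/220)u - 1134/55)((220/81)u + 880/81) + (0)
Last nonzero remainder: (220/81)u + 880/81. Dividing through by 220/81 gives the monic gcd u + 4.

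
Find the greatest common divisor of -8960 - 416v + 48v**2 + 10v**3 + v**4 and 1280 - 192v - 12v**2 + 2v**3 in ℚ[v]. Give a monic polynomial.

Euclidean algorithm in ℚ[v]:
  v**4 + 10v**3 + 48v**2 - 416v - 8960 = ((1/2)v + 8)(2v**3 - 12v**2 - 192v + 1280) + (240v**2 + 480v - 19200)
  2v**3 - 12v**2 - 192v + 1280 = ((1/120)v - 1/15)(240v**2 + 480v - 19200) + (0)
Last nonzero remainder: 240v**2 + 480v - 19200. Dividing through by 240 gives the monic gcd v**2 + 2v - 80.

-80 + 2v + v**2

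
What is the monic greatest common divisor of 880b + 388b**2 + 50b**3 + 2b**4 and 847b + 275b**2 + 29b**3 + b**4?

11b + b**2

Euclidean algorithm in ℚ[b]:
  2b**4 + 50b**3 + 388b**2 + 880b = (2)(b**4 + 29b**3 + 275b**2 + 847b) + (-8b**3 - 162b**2 - 814b)
  b**4 + 29b**3 + 275b**2 + 847b = (-(1/8)b - 35/32)(-8b**3 - 162b**2 - 814b) + (-(63/16)b**2 - (693/16)b)
  -8b**3 - 162b**2 - 814b = ((128/63)b + 1184/63)(-(63/16)b**2 - (693/16)b) + (0)
Last nonzero remainder: -(63/16)b**2 - (693/16)b. Dividing through by -63/16 gives the monic gcd b**2 + 11b.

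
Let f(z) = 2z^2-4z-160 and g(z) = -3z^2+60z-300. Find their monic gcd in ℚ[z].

Repeated division with remainder:
  2z^2-4z-160 = (-2/3)(-3z^2+60z-300) + (36z-360)
  -3z^2+60z-300 = (-(1/12)z+5/6)(36z-360) + (0)
Last nonzero remainder: 36z-360. Dividing through by 36 gives the monic gcd z-10.

z-10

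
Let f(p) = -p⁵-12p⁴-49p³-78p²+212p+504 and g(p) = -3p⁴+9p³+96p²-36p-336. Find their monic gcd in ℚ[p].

By polynomial division,
  -p⁵-12p⁴-49p³-78p²+212p+504 = ((1/3)p+5)(-3p⁴+9p³+96p²-36p-336) + (-126p³-546p²+504p+2184)
  -3p⁴+9p³+96p²-36p-336 = ((1/42)p-11/63)(-126p³-546p²+504p+2184) + (-(34/3)p²+136/3)
  -126p³-546p²+504p+2184 = ((189/17)p+819/17)(-(34/3)p²+136/3) + (0)
Last nonzero remainder: -(34/3)p²+136/3. Dividing through by -34/3 gives the monic gcd p²-4.

p²-4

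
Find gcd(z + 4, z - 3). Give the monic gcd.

1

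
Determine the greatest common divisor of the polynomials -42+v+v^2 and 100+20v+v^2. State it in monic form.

By polynomial division,
  v^2+v-42 = (v^2+20v+100) + (-19v-142)
  v^2+20v+100 = (-(1/19)v-238/361)(-19v-142) + (2304/361)
  -19v-142 = (-(6859/2304)v-25631/1152)(2304/361) + (0)
The last nonzero remainder is the constant 2304/361, so the polynomials are coprime and gcd = 1.

1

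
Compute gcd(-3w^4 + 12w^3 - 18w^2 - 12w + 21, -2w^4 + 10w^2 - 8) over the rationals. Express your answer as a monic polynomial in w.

Apply the Euclidean algorithm:
  -3w^4 + 12w^3 - 18w^2 - 12w + 21 = (3/2)(-2w^4 + 10w^2 - 8) + (12w^3 - 33w^2 - 12w + 33)
  -2w^4 + 10w^2 - 8 = (-(1/6)w - 11/24)(12w^3 - 33w^2 - 12w + 33) + (-(57/8)w^2 + 57/8)
  12w^3 - 33w^2 - 12w + 33 = (-(32/19)w + 88/19)(-(57/8)w^2 + 57/8) + (0)
Last nonzero remainder: -(57/8)w^2 + 57/8. Dividing through by -57/8 gives the monic gcd w^2 - 1.

w^2 - 1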